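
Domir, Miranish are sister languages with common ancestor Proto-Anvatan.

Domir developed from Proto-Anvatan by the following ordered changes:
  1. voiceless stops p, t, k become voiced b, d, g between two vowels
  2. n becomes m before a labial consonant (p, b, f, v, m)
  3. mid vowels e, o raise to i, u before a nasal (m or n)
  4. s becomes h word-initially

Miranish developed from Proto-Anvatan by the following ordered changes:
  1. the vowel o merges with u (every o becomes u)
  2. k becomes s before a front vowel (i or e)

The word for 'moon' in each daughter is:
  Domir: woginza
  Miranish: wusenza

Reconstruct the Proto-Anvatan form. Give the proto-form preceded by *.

Position 3: Domir has g, Miranish has s. Taking the neighbouring segments as reconstructed: Domir g could go back to *k or *g; Miranish s could go back to *k or *s — the one source consistent with every daughter is *k.
Position 4: Domir has i, Miranish has e. Miranish preserves e here (none of its changes turn any other segment into e), so the proto-segment is *e.
Position 2: Domir has o, Miranish has u. Domir preserves o here (none of its changes turn any other segment into o), so the proto-segment is *o.
This points to *wokenza. Verify forward in each daughter:
Domir: *wokenza > wogenza > woginza  (by intervocalic voicing, pre-nasal raising)
Miranish: *wokenza
  wokenza → wukenza   [vowel merger]
  wukenza → wusenza   [palatalisation]
  giving Miranish wusenza.
No other proto-form is consistent with every reflex, so the reconstruction is *wokenza.

*wokenza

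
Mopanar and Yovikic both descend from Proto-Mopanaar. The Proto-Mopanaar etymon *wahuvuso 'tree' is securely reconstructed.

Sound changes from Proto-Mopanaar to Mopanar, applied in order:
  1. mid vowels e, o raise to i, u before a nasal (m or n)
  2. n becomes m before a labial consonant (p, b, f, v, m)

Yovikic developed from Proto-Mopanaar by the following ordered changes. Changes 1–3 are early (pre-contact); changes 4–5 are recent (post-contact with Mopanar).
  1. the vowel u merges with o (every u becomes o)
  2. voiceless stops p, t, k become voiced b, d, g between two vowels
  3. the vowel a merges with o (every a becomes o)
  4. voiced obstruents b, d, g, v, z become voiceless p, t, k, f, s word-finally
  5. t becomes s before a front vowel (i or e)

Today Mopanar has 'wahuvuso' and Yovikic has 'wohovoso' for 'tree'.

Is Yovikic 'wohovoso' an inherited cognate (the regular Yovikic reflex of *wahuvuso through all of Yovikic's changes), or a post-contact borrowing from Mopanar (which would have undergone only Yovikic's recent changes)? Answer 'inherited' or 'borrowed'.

inherited

If inherited, *wahuvuso would pass through all of Yovikic's changes:
Yovikic: *wahuvuso > wahovoso > wohovoso  (by vowel merger, vowel merger)
If borrowed from Mopanar 'wahuvuso' after the early changes, it would undergo only the recent ones:
  rule 4 (final devoicing): no change (wahuvuso)
  rule 5 (palatalisation): no change (wahuvuso)
  ⇒ as a loan: wahuvuso
Yovikic 'wohovoso' matches the inherited outcome exactly, so it is an inherited cognate, not a loan.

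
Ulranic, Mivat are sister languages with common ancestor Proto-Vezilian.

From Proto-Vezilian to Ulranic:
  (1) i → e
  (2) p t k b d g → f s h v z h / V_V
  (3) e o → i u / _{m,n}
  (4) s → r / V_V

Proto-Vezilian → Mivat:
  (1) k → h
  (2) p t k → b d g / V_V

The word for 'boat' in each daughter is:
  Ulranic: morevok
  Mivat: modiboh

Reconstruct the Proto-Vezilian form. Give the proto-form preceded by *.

Position 5: Ulranic has v, Mivat has b. Taking the neighbouring segments as reconstructed: Ulranic v could go back to *b or *v; Mivat b could go back to *p or *b — the one source consistent with every daughter is *b.
Position 3: Ulranic has r, Mivat has d. Taking the neighbouring segments as reconstructed: Ulranic r could go back to *t or *s or *r; Mivat d could go back to *t or *d — the one source consistent with every daughter is *t.
Position 7: Ulranic has k, Mivat has h. Ulranic preserves k here (none of its changes turn any other segment into k), so the proto-segment is *k.
Continuing position by position gives *motibok; check it forward:
Ulranic: *motibok
  motibok → motebok   [vowel merger]
  motebok → mosevok   [intervocalic lenition]
  mosevok (rule 3 does not apply)
  mosevok → morevok   [rhotacism]
  giving Ulranic morevok.
Mivat: *motibok > motiboh > modiboh  (by unconditioned shift, intervocalic voicing)
No other proto-form is consistent with every reflex, so the reconstruction is *motibok.

*motibok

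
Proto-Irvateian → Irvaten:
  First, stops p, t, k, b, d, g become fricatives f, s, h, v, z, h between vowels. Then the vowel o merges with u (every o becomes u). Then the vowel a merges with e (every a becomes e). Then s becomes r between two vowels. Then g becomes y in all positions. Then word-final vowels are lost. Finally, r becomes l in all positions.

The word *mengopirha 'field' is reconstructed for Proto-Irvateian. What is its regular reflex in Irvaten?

menyufilh

Irvaten: *mengopirha > mengofirha > mengufirha > mengufirhe > menyufirhe > menyufirh > menyufilh  (by intervocalic lenition, vowel merger, vowel merger, unconditioned shift, apocope, unconditioned shift)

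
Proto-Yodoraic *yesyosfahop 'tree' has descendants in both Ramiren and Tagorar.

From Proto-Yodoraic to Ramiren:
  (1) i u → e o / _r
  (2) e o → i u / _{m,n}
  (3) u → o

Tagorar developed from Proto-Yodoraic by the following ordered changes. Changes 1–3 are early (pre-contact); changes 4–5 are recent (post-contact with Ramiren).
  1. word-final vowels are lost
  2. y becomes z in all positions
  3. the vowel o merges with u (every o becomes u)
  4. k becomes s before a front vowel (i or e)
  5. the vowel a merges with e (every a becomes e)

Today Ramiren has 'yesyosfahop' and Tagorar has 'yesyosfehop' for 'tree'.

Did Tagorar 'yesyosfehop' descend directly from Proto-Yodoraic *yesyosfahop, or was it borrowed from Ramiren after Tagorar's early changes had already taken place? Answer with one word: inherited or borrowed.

If inherited, *yesyosfahop would pass through all of Tagorar's changes:
Tagorar: *yesyosfahop > zeszosfahop > zeszusfahup > zeszusfehup  (by unconditioned shift, vowel merger, vowel merger)
If borrowed from Ramiren 'yesyosfahop' after the early changes, it would undergo only the recent ones:
  rule 4 (palatalisation): no change (yesyosfahop)
  rule 5 (vowel merger): yesyosfahop → yesyosfehop
  ⇒ as a loan: yesyosfehop
Tagorar 'yesyosfehop' matches the loan outcome 'yesyosfehop', not the inherited 'zeszusfehup' — it skipped the early Tagorar changes, so it was borrowed from Ramiren.

borrowed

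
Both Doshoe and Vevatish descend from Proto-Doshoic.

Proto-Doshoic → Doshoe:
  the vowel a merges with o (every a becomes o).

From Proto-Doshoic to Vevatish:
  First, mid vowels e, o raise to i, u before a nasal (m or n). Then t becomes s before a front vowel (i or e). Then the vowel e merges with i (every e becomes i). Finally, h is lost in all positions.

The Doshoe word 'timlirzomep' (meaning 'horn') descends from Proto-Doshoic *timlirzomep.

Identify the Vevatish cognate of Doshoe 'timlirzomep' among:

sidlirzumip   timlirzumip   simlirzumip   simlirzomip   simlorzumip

simlirzumip

Vevatish: *timlirzomep
  timlirzomep → timlirzumep   [pre-nasal raising]
  timlirzumep → simlirzumep   [palatalisation]
  simlirzumep → simlirzumip   [vowel merger]
  simlirzumip (rule 4 does not apply)
  giving Vevatish simlirzumip.
Only 'simlirzumip' matches the regular Vevatish development of *timlirzomep.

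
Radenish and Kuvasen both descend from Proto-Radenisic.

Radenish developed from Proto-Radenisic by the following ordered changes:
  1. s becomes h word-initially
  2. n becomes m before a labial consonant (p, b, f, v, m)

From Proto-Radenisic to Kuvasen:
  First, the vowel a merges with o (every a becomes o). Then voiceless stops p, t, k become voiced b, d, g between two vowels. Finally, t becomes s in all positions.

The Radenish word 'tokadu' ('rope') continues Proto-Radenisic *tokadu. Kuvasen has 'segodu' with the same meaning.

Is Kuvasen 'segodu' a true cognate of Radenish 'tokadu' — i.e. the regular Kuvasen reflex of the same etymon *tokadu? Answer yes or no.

Derive the expected Kuvasen reflex of *tokadu:
Kuvasen: start from *tokadu.
  rule 1 (vowel merger): tokadu → tokodu
  rule 2 (intervocalic voicing): tokodu → togodu
  rule 3 (unconditioned shift): togodu → sogodu
  ⇒ Kuvasen sogodu
The regular Kuvasen reflex would be 'sogodu', but the attested form is 'segodu'. The correspondence is irregular, so they are not cognates (the Kuvasen form has a different source).

no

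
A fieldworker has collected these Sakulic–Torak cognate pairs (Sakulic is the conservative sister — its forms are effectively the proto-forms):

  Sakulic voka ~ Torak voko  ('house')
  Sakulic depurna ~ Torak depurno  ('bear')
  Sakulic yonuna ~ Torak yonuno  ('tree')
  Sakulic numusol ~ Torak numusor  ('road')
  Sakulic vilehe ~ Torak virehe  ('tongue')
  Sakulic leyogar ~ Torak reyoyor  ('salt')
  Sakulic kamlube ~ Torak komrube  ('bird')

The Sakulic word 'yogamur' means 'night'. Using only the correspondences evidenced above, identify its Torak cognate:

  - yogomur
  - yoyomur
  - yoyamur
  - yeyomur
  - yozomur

leyogar ~ reyoyor — Sakulic g corresponds to Torak y between vowels (before a back vowel).
kamlube ~ komrube — Sakulic a corresponds to Torak o after a consonant, before a nasal.
Applying these to Sakulic 'yogamur':
  yogamur → yoyamur   (g→y between vowels (before a back vowel))
  yoyamur → yoyomur   (a→o after a consonant, before a nasal)
So the Torak cognate is 'yoyomur'.

yoyomur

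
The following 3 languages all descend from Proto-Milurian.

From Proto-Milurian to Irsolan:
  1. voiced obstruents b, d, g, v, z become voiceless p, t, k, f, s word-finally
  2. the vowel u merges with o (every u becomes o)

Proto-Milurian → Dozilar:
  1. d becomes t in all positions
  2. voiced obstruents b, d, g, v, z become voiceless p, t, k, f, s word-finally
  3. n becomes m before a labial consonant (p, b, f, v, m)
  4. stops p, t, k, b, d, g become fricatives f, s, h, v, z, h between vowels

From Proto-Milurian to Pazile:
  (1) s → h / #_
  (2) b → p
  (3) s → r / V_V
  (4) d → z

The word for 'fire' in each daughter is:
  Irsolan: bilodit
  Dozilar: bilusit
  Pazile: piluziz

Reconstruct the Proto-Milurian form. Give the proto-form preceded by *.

*biludid

Position 7: Irsolan has t, Dozilar has t, Pazile has z. Taking the neighbouring segments as reconstructed: Irsolan t could go back to *t or *d; Dozilar t could go back to *t or *d; Pazile z could go back to *d or *z — the one source consistent with every daughter is *d.
Position 4: Irsolan has o, Dozilar has u, Pazile has u. Dozilar preserves u here (none of its changes turn any other segment into u), so the proto-segment is *u.
Verify the candidate proto-form against each daughter:
Irsolan: start from *biludid.
  rule 1 (final devoicing): biludid → biludit
  rule 2 (vowel merger): biludit → bilodit
  ⇒ Irsolan bilodit
Dozilar: start from *biludid.
  rule 1 (unconditioned shift): biludid → bilutit
  rule 2: no change — bilutit
  rule 3: no change — bilutit
  rule 4 (intervocalic lenition): bilutit → bilusit
  ⇒ Dozilar bilusit
Pazile: *biludid > piludid > piluziz  (by unconditioned shift, unconditioned shift)
No other proto-form is consistent with every reflex, so the reconstruction is *biludid.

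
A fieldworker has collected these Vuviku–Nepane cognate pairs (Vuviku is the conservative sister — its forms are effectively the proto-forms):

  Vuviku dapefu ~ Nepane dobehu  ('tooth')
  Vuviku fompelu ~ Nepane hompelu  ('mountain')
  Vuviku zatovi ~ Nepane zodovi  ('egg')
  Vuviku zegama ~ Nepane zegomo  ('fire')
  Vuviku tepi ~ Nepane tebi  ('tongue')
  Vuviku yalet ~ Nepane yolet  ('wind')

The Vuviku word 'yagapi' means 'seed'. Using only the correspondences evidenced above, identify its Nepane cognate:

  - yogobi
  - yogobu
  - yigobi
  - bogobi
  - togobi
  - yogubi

yogobi

zatovi ~ zodovi, yalet ~ yolet — Vuviku a corresponds to Nepane o after a consonant, before a consonant other than r, m, n, p, b, f, v.
dapefu ~ dobehu — Vuviku a corresponds to Nepane o after a consonant, before a labial obstruent.
tepi ~ tebi — Vuviku p corresponds to Nepane b between vowels (before a front vowel).
Applying these to Vuviku 'yagapi':
  yagapi → yogapi   (a→o after a consonant, before a consonant other than r, m, n, p, b, f, v)
  yogapi → yogopi   (a→o after a consonant, before a labial obstruent)
  yogopi → yogobi   (p→b between vowels (before a front vowel))
So the Nepane cognate is 'yogobi'.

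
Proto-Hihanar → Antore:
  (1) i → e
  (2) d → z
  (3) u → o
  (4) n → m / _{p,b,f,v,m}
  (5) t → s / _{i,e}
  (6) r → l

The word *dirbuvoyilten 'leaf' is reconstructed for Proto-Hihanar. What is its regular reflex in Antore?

Antore: *dirbuvoyilten
  dirbuvoyilten → derbuvoyelten   [vowel merger]
  derbuvoyelten → zerbuvoyelten   [unconditioned shift]
  zerbuvoyelten → zerbovoyelten   [vowel merger]
  zerbovoyelten (rule 4 does not apply)
  zerbovoyelten → zerbovoyelsen   [palatalisation]
  zerbovoyelsen → zelbovoyelsen   [unconditioned shift]
  giving Antore zelbovoyelsen.

zelbovoyelsen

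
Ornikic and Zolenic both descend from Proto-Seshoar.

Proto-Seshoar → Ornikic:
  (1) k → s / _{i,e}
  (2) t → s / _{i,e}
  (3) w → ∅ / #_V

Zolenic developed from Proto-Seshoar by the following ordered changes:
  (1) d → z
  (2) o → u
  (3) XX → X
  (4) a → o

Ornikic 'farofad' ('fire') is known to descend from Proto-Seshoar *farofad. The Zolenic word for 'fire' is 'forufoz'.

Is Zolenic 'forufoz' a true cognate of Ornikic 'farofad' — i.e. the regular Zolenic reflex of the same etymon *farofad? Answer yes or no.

yes

Derive the expected Zolenic reflex of *farofad:
Zolenic: *farofad > farofaz > farufaz > forufoz  (by unconditioned shift, vowel merger, vowel merger)
Zolenic 'forufoz' matches the regular reflex exactly, so the pair is cognate.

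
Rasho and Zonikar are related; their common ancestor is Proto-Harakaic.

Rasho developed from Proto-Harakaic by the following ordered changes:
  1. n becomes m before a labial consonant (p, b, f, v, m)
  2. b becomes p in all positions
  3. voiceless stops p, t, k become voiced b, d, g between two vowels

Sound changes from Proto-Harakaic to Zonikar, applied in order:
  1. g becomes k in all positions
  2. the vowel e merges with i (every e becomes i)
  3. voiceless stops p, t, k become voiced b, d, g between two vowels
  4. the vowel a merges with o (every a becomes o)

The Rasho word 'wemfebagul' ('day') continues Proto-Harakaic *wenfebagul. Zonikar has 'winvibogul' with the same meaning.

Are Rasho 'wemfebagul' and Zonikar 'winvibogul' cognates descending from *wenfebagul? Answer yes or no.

Derive the expected Zonikar reflex of *wenfebagul:
Zonikar: *wenfebagul > wenfebakul > winfibakul > winfibagul > winfibogul  (by unconditioned shift, vowel merger, intervocalic voicing, vowel merger)
The regular Zonikar reflex would be 'winfibogul', but the attested form is 'winvibogul'. The correspondence is irregular, so they are not cognates (the Zonikar form has a different source).

no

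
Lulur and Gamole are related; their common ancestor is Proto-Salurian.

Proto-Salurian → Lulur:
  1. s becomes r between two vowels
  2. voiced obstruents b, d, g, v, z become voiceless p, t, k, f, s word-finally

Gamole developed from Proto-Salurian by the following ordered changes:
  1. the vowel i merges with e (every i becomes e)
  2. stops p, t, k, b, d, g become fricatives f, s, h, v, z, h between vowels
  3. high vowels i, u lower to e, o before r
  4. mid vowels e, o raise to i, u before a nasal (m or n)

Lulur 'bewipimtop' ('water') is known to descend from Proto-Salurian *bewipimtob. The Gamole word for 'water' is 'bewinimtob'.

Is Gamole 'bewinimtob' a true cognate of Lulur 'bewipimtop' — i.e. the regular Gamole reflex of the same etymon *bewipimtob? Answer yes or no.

no

Derive the expected Gamole reflex of *bewipimtob:
Gamole: *bewipimtob > bewepemtob > bewefemtob > bewefimtob  (by vowel merger, intervocalic lenition, pre-nasal raising)
The regular Gamole reflex would be 'bewefimtob', but the attested form is 'bewinimtob'. The correspondence is irregular, so they are not cognates (the Gamole form has a different source).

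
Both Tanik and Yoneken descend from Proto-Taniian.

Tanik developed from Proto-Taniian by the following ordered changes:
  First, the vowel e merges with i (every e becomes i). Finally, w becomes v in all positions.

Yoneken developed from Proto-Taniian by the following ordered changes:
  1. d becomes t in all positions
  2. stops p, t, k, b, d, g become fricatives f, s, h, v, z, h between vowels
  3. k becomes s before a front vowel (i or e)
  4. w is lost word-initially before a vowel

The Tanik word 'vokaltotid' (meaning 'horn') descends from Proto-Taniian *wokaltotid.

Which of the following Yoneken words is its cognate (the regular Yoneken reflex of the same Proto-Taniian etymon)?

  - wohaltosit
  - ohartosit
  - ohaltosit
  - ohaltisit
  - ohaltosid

Yoneken: *wokaltotid > wokaltotit > wohaltosit > ohaltosit  (by unconditioned shift, intervocalic lenition, glide loss)
Only 'ohaltosit' matches the regular Yoneken development of *wokaltotid.

ohaltosit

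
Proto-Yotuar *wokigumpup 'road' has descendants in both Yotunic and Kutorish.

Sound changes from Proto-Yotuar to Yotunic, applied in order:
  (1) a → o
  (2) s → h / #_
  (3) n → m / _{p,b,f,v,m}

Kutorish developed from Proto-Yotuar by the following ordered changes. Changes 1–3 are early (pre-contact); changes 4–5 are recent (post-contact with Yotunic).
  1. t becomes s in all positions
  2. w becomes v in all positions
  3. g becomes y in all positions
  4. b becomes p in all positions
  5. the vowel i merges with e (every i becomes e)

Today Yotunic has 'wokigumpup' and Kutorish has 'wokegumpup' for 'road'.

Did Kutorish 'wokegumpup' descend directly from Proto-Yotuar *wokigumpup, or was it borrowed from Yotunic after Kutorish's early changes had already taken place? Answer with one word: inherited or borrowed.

borrowed

If inherited, *wokigumpup would pass through all of Kutorish's changes:
Kutorish: *wokigumpup > vokigumpup > vokiyumpup > vokeyumpup  (by unconditioned shift, unconditioned shift, vowel merger)
If borrowed from Yotunic 'wokigumpup' after the early changes, it would undergo only the recent ones:
  rule 4 (unconditioned shift): no change (wokigumpup)
  rule 5 (vowel merger): wokigumpup → wokegumpup
  ⇒ as a loan: wokegumpup
Kutorish 'wokegumpup' matches the loan outcome 'wokegumpup', not the inherited 'vokeyumpup' — it skipped the early Kutorish changes, so it was borrowed from Yotunic.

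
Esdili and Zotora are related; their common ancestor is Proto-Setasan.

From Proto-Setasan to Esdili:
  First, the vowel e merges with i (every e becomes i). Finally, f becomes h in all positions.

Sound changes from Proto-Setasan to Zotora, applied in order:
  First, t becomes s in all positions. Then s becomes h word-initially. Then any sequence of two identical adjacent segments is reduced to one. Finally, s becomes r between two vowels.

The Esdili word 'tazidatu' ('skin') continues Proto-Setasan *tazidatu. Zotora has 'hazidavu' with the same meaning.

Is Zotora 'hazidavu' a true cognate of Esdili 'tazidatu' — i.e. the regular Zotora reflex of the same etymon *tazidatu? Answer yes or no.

no

Derive the expected Zotora reflex of *tazidatu:
Zotora: *tazidatu
  tazidatu → sazidasu   [unconditioned shift]
  sazidasu → hazidasu   [debuccalisation]
  hazidasu (rule 3 does not apply)
  hazidasu → hazidaru   [rhotacism]
  giving Zotora hazidaru.
The regular Zotora reflex would be 'hazidaru', but the attested form is 'hazidavu'. The correspondence is irregular, so they are not cognates (the Zotora form has a different source).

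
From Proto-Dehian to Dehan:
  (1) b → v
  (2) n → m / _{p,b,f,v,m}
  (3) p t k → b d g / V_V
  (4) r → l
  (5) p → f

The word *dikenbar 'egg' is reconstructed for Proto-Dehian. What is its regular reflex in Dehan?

digemval

Dehan: *dikenbar
  dikenbar → dikenvar   [unconditioned shift]
  dikenvar → dikemvar   [nasal place assimilation]
  dikemvar → digemvar   [intervocalic voicing]
  digemvar → digemval   [unconditioned shift]
  digemval (rule 5 does not apply)
  giving Dehan digemval.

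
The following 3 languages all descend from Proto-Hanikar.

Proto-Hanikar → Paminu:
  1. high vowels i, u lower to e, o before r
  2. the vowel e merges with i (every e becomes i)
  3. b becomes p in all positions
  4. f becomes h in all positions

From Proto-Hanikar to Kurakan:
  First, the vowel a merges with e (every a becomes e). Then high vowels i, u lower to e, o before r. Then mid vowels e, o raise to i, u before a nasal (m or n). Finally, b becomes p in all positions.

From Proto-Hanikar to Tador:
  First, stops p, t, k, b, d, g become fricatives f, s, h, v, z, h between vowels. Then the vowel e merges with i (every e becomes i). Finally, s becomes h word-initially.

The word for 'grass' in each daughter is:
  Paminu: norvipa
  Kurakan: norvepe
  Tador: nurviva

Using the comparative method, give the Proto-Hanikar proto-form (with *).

*nurveba

Position 2: Paminu has o, Kurakan has o, Tador has u. Tador preserves u here (none of its changes turn any other segment into u), so the proto-segment is *u.
Position 6: Paminu has p, Kurakan has p, Tador has v. Taking the neighbouring segments as reconstructed: Paminu p could go back to *p or *b; Kurakan p could go back to *p or *b; Tador v could go back to *b or *v — the one source consistent with every daughter is *b.
Position 5: Paminu has i, Kurakan has e, Tador has i. Taking the neighbouring segments as reconstructed: Paminu i could go back to *e or *i; Kurakan e could go back to *a or *e; Tador i could go back to *e or *i — the one source consistent with every daughter is *e.
Continuing position by position gives *nurveba; check it forward:
Paminu: start from *nurveba.
  rule 1 (pre-rhotic lowering): nurveba → norveba
  rule 2 (vowel merger): norveba → norviba
  rule 3 (unconditioned shift): norviba → norvipa
  rule 4: no change — norvipa
  ⇒ Paminu norvipa
Kurakan: start from *nurveba.
  rule 1 (vowel merger): nurveba → nurvebe
  rule 2 (pre-rhotic lowering): nurvebe → norvebe
  rule 3: no change — norvebe
  rule 4 (unconditioned shift): norvebe → norvepe
  ⇒ Kurakan norvepe
Tador: *nurveba
  nurveba → nurveva   [intervocalic lenition]
  nurveva → nurviva   [vowel merger]
  nurviva (rule 3 does not apply)
  giving Tador nurviva.
No other proto-form is consistent with every reflex, so the reconstruction is *nurveba.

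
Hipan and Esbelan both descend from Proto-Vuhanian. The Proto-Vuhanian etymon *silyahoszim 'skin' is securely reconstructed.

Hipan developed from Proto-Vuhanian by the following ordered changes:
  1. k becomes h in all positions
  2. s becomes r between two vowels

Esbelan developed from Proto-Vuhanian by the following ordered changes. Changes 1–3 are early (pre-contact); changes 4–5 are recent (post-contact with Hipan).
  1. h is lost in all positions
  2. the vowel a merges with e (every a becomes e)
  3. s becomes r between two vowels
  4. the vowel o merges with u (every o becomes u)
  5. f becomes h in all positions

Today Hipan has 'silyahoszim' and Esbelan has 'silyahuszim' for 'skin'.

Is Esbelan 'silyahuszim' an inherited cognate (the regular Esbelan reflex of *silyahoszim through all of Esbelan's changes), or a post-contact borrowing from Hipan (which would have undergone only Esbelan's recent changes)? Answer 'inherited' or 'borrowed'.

If inherited, *silyahoszim would pass through all of Esbelan's changes:
Esbelan: start from *silyahoszim.
  rule 1 (h-loss): silyahoszim → silyaoszim
  rule 2 (vowel merger): silyaoszim → silyeoszim
  rule 3: no change — silyeoszim
  rule 4 (vowel merger): silyeoszim → silyeuszim
  rule 5: no change — silyeuszim
  ⇒ Esbelan silyeuszim
If borrowed from Hipan 'silyahoszim' after the early changes, it would undergo only the recent ones:
  rule 4 (vowel merger): silyahoszim → silyahuszim
  rule 5 (unconditioned shift): no change (silyahuszim)
  ⇒ as a loan: silyahuszim
Esbelan 'silyahuszim' matches the loan outcome 'silyahuszim', not the inherited 'silyeuszim' — it skipped the early Esbelan changes, so it was borrowed from Hipan.

borrowed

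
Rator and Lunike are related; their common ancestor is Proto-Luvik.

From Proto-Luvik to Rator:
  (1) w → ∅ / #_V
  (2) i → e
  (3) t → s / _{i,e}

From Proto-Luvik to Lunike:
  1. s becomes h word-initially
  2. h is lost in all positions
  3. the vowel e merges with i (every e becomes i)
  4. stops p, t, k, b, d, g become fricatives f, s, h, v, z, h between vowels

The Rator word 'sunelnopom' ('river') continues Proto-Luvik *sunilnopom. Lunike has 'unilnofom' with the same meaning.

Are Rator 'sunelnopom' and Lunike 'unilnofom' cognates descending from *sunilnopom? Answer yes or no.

Derive the expected Lunike reflex of *sunilnopom:
Lunike: start from *sunilnopom.
  rule 1 (debuccalisation): sunilnopom → hunilnopom
  rule 2 (h-loss): hunilnopom → unilnopom
  rule 3: no change — unilnopom
  rule 4 (intervocalic lenition): unilnopom → unilnofom
  ⇒ Lunike unilnofom
Lunike 'unilnofom' matches the regular reflex exactly, so the pair is cognate.

yes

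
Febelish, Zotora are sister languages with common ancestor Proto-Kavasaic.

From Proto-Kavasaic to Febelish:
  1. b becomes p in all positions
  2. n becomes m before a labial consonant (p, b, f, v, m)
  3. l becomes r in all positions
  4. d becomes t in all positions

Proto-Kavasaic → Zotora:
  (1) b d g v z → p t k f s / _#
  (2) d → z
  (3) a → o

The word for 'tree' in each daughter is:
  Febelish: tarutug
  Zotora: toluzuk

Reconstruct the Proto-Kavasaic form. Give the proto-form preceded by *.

Position 2: Febelish has a, Zotora has o. Febelish preserves a here (none of its changes turn any other segment into a), so the proto-segment is *a.
Position 5: Febelish has t, Zotora has z. Taking the neighbouring segments as reconstructed: Febelish t could go back to *t or *d; Zotora z could go back to *d or *z — the one source consistent with every daughter is *d.
This points to *taludug. Verify forward in each daughter:
Febelish: *taludug
  taludug (rule 1 does not apply)
  taludug (rule 2 does not apply)
  taludug → tarudug   [unconditioned shift]
  tarudug → tarutug   [unconditioned shift]
  giving Febelish tarutug.
Zotora: start from *taludug.
  rule 1 (final devoicing): taludug → taluduk
  rule 2 (unconditioned shift): taluduk → taluzuk
  rule 3 (vowel merger): taluzuk → toluzuk
  ⇒ Zotora toluzuk
*taludug is the unique common source.

*taludug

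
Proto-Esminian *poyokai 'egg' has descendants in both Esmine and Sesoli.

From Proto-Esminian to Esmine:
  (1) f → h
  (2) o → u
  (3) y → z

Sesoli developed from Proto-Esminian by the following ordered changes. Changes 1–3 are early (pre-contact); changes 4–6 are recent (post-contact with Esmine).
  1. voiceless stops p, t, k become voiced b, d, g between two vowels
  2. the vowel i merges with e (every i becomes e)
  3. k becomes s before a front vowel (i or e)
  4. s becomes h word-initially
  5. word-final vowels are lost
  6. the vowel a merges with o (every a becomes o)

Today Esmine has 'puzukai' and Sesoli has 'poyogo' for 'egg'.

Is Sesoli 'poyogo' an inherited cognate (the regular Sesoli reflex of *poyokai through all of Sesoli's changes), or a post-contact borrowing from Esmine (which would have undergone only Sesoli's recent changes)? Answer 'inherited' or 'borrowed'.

inherited

If inherited, *poyokai would pass through all of Sesoli's changes:
Sesoli: *poyokai > poyogai > poyogae > poyoga > poyogo  (by intervocalic voicing, vowel merger, apocope, vowel merger)
If borrowed from Esmine 'puzukai' after the early changes, it would undergo only the recent ones:
  rule 4 (debuccalisation): no change (puzukai)
  rule 5 (apocope): puzukai → puzuka
  rule 6 (vowel merger): puzuka → puzuko
  ⇒ as a loan: puzuko
Sesoli 'poyogo' matches the inherited outcome exactly, so it is an inherited cognate, not a loan.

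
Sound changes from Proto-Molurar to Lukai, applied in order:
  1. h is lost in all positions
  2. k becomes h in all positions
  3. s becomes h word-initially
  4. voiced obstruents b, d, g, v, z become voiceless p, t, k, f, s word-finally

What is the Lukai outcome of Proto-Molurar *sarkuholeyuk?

harhuoleyuh

Lukai: *sarkuholeyuk > sarkuoleyuk > sarhuoleyuh > harhuoleyuh  (by h-loss, unconditioned shift, debuccalisation)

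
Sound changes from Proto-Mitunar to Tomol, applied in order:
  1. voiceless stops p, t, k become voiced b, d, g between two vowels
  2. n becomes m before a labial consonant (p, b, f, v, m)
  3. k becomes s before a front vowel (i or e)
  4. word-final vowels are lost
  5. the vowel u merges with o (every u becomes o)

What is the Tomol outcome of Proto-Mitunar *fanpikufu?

fampigof

Tomol: start from *fanpikufu.
  rule 1 (intervocalic voicing): fanpikufu → fanpigufu
  rule 2 (nasal place assimilation): fanpigufu → fampigufu
  rule 3: no change — fampigufu
  rule 4 (apocope): fampigufu → fampiguf
  rule 5 (vowel merger): fampiguf → fampigof
  ⇒ Tomol fampigof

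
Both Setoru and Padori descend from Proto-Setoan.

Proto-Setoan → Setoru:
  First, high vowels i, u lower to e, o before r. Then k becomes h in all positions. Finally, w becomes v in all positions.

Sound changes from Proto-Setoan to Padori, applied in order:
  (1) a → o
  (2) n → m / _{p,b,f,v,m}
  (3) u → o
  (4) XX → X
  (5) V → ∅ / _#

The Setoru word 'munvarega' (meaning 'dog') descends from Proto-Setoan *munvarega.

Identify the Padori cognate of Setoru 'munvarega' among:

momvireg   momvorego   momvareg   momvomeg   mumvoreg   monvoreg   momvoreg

Padori: start from *munvarega.
  rule 1 (vowel merger): munvarega → munvorego
  rule 2 (nasal place assimilation): munvorego → mumvorego
  rule 3 (vowel merger): mumvorego → momvorego
  rule 4: no change — momvorego
  rule 5 (apocope): momvorego → momvoreg
  ⇒ Padori momvoreg
The other candidates each miss or misapply at least one Padori change.

momvoreg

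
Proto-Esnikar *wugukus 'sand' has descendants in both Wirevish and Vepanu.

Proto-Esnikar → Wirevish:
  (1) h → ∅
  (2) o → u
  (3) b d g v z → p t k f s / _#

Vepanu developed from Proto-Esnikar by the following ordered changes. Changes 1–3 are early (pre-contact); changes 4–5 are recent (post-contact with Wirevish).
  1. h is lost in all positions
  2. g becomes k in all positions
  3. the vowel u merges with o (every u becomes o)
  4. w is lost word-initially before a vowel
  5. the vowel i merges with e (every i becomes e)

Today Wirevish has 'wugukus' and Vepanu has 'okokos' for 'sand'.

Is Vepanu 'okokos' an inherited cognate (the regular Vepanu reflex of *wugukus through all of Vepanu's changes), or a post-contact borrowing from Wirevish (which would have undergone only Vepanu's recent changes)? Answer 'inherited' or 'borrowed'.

inherited

If inherited, *wugukus would pass through all of Vepanu's changes:
Vepanu: start from *wugukus.
  rule 1: no change — wugukus
  rule 2 (unconditioned shift): wugukus → wukukus
  rule 3 (vowel merger): wukukus → wokokos
  rule 4 (glide loss): wokokos → okokos
  rule 5: no change — okokos
  ⇒ Vepanu okokos
If borrowed from Wirevish 'wugukus' after the early changes, it would undergo only the recent ones:
  rule 4 (glide loss): wugukus → ugukus
  rule 5 (vowel merger): no change (ugukus)
  ⇒ as a loan: ugukus
Vepanu 'okokos' matches the inherited outcome exactly, so it is an inherited cognate, not a loan.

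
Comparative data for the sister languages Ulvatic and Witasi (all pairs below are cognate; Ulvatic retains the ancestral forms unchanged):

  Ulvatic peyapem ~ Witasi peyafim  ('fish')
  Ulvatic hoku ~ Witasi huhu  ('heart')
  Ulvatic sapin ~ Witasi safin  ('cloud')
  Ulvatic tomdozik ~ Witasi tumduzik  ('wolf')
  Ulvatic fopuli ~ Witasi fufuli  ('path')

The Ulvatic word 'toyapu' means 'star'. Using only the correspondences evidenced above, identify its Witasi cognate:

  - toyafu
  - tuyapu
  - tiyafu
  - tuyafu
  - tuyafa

tuyafu

hoku ~ huhu, tomdozik ~ tumduzik — Ulvatic o corresponds to Witasi u after a consonant, before a consonant other than r, m, n, p, b, f, v.
fopuli ~ fufuli — Ulvatic p corresponds to Witasi f between vowels (before a back vowel).
Applying these to Ulvatic 'toyapu':
  toyapu → tuyapu   (o→u after a consonant, before a consonant other than r, m, n, p, b, f, v)
  tuyapu → tuyafu   (p→f between vowels (before a back vowel))
So the Witasi cognate is 'tuyafu'.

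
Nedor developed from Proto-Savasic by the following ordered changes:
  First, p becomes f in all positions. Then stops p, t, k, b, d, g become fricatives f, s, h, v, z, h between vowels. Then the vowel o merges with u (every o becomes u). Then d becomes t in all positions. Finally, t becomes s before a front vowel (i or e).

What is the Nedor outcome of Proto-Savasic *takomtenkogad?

tahumsenkuhat

Nedor: *takomtenkogad > tahomtenkohad > tahumtenkuhad > tahumtenkuhat > tahumsenkuhat  (by intervocalic lenition, vowel merger, unconditioned shift, palatalisation)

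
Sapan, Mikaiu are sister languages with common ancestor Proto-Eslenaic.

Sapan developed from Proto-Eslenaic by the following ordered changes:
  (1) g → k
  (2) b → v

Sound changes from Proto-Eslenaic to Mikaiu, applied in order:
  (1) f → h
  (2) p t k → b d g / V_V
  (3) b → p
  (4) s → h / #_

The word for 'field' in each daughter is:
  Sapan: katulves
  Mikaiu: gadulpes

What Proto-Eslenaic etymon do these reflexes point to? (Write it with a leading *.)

Position 3: Sapan has t, Mikaiu has d. Sapan preserves t here (none of its changes turn any other segment into t), so the proto-segment is *t.
Position 1: Sapan has k, Mikaiu has g. Taking the neighbouring segments as reconstructed: Sapan k could go back to *k or *g; Mikaiu g can only go back to *g — the one source consistent with every daughter is *g.
Position 6: Sapan has v, Mikaiu has p. Taking the neighbouring segments as reconstructed: Sapan v could go back to *b or *v; Mikaiu p could go back to *p or *b — the one source consistent with every daughter is *b.
The remaining positions agree across the daughters. Check the candidate against every language:
Sapan: *gatulbes > katulbes > katulves  (by unconditioned shift, unconditioned shift)
Mikaiu: *gatulbes > gadulbes > gadulpes  (by intervocalic voicing, unconditioned shift)
Only *gatulbes yields all of Sapan katulves, Mikaiu gadulpes.

*gatulbes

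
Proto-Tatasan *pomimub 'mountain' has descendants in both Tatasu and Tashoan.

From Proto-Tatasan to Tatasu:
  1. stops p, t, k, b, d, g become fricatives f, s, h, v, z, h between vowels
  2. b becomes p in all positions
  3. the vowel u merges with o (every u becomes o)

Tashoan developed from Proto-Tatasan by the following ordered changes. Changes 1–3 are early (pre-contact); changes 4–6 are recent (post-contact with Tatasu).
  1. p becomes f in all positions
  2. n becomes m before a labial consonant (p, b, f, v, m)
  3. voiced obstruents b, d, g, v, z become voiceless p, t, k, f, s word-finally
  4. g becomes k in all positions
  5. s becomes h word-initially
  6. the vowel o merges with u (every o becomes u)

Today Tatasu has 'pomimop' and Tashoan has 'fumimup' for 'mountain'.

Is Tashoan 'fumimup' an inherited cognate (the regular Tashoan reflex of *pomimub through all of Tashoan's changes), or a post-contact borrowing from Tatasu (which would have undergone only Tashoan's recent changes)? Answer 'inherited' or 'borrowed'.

If inherited, *pomimub would pass through all of Tashoan's changes:
Tashoan: start from *pomimub.
  rule 1 (unconditioned shift): pomimub → fomimub
  rule 2: no change — fomimub
  rule 3 (final devoicing): fomimub → fomimup
  rule 4: no change — fomimup
  rule 5: no change — fomimup
  rule 6 (vowel merger): fomimup → fumimup
  ⇒ Tashoan fumimup
If borrowed from Tatasu 'pomimop' after the early changes, it would undergo only the recent ones:
  rule 4 (unconditioned shift): no change (pomimop)
  rule 5 (debuccalisation): no change (pomimop)
  rule 6 (vowel merger): pomimop → pumimup
  ⇒ as a loan: pumimup
Tashoan 'fumimup' matches the inherited outcome exactly, so it is an inherited cognate, not a loan.

inherited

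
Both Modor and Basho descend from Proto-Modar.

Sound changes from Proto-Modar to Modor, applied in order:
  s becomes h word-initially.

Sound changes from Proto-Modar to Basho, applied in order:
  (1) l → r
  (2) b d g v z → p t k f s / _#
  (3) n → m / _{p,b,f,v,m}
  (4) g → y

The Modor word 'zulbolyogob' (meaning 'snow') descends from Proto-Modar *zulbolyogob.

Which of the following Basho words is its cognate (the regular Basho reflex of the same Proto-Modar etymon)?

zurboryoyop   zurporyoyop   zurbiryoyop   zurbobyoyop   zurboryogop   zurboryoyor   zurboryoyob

zurboryoyop

Basho: start from *zulbolyogob.
  rule 1 (unconditioned shift): zulbolyogob → zurboryogob
  rule 2 (final devoicing): zurboryogob → zurboryogop
  rule 3: no change — zurboryogop
  rule 4 (unconditioned shift): zurboryogop → zurboryoyop
  ⇒ Basho zurboryoyop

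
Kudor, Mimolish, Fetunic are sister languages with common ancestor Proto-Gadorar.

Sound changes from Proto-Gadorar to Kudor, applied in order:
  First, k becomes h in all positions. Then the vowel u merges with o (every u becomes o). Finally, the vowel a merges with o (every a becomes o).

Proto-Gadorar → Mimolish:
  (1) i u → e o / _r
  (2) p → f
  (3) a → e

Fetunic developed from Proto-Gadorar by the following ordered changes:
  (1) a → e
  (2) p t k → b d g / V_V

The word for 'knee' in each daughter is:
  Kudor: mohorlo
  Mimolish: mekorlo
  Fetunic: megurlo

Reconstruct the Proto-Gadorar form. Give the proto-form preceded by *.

Position 4: Kudor has o, Mimolish has o, Fetunic has u. Fetunic preserves u here (none of its changes turn any other segment into u), so the proto-segment is *u.
Position 3: Kudor has h, Mimolish has k, Fetunic has g. Mimolish preserves k here (none of its changes turn any other segment into k), so the proto-segment is *k.
Verify the candidate proto-form against each daughter:
Kudor: start from *makurlo.
  rule 1 (unconditioned shift): makurlo → mahurlo
  rule 2 (vowel merger): mahurlo → mahorlo
  rule 3 (vowel merger): mahorlo → mohorlo
  ⇒ Kudor mohorlo
Mimolish: *makurlo
  makurlo → makorlo   [pre-rhotic lowering]
  makorlo (rule 2 does not apply)
  makorlo → mekorlo   [vowel merger]
  giving Mimolish mekorlo.
Fetunic: *makurlo
  makurlo → mekurlo   [vowel merger]
  mekurlo → megurlo   [intervocalic voicing]
  giving Fetunic megurlo.
No other proto-form is consistent with every reflex, so the reconstruction is *makurlo.

*makurlo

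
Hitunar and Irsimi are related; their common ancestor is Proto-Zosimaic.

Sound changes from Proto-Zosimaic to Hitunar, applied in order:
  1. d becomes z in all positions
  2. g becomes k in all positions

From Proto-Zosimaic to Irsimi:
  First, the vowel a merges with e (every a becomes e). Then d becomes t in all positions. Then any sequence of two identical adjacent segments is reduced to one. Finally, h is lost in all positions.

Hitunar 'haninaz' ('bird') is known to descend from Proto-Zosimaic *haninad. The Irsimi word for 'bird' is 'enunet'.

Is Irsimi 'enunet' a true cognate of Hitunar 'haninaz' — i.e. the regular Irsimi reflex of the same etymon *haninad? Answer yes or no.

no

Derive the expected Irsimi reflex of *haninad:
Irsimi: start from *haninad.
  rule 1 (vowel merger): haninad → henined
  rule 2 (unconditioned shift): henined → heninet
  rule 3: no change — heninet
  rule 4 (h-loss): heninet → eninet
  ⇒ Irsimi eninet
The regular Irsimi reflex would be 'eninet', but the attested form is 'enunet'. The correspondence is irregular, so they are not cognates (the Irsimi form has a different source).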